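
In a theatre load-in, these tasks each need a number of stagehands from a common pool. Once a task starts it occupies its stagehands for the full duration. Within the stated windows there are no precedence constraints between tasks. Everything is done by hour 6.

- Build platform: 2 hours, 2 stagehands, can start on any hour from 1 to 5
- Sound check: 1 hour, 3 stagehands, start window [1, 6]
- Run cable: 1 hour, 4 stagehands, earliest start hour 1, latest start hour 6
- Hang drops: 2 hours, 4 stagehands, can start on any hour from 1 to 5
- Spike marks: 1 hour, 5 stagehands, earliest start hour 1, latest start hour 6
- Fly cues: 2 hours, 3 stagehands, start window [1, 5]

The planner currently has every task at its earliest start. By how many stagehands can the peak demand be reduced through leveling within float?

15

Early-start peak: h1:21  h2:9  h3:0  h4:0  h5:0  h6:0 ⇒ 21.
Leveled (Build platform@1, Sound check@3, Run cable@1, Hang drops@4, Spike marks@6, Fly cues@2): h1:6  h2:5  h3:6  h4:4  h5:4  h6:5 ⇒ 6.
Reduction 21 − 6 = 15.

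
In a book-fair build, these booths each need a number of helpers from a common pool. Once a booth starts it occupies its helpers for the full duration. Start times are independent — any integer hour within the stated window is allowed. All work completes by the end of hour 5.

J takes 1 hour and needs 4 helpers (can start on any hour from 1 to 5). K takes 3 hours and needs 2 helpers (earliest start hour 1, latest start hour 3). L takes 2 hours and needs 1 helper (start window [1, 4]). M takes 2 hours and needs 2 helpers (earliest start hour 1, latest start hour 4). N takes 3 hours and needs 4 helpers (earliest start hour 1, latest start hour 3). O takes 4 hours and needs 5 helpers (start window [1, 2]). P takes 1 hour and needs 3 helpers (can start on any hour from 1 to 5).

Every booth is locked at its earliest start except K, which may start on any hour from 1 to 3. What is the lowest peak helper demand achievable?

19

K@1: h1:21  h2:14  h3:11  h4:5  h5:0 → peak 21
K@2: h1:19  h2:14  h3:11  h4:7  h5:0 → peak 19
K@3: h1:19  h2:12  h3:11  h4:7  h5:2 → peak 19
Best is K@2, peak 19.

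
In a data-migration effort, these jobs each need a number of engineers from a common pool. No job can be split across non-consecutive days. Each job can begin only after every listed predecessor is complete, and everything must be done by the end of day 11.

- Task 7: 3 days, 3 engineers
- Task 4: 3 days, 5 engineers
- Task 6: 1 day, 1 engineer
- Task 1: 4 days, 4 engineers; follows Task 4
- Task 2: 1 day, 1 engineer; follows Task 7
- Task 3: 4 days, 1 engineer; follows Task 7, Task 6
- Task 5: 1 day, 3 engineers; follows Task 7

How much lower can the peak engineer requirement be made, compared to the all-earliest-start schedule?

Early-start peak: d1:9  d2:8  d3:8  d4:9  d5:5  d6:5  d7:5  d8:0  d9:0  d10:0  d11:0 ⇒ 9.
Leveled (Task 7@1, Task 4@4, Task 6@1, Task 1@7, Task 2@7, Task 3@8, Task 5@11): d1:4  d2:3  d3:3  d4:5  d5:5  d6:5  d7:5  d8:5  d9:5  d10:5  d11:4 ⇒ 5.
Reduction 9 − 5 = 4.

4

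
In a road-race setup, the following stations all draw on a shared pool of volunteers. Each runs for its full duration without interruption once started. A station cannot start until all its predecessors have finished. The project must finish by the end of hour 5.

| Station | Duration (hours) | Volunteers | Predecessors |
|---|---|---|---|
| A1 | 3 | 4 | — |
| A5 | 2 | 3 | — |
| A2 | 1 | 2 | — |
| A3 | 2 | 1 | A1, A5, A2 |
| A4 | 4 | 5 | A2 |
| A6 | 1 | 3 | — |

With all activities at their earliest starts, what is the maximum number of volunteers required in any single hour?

12

Early-start schedule: A1@1, A5@1, A2@1, A3@4, A4@2, A6@1.
Load per hour: hour 1: 12, hour 2: 12, hour 3: 9, hour 4: 6, hour 5: 6.
Peak is 12.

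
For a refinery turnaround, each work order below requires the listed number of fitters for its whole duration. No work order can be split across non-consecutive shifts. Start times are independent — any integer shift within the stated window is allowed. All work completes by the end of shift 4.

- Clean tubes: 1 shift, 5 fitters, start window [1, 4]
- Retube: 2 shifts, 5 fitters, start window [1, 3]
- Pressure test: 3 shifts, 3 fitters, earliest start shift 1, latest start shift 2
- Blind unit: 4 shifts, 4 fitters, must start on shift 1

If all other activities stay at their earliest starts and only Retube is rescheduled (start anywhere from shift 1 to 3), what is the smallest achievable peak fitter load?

12

Retube@1: s1:17  s2:12  s3:7  s4:4 → peak 17
Retube@2: s1:12  s2:12  s3:12  s4:4 → peak 12
Retube@3: s1:12  s2:7  s3:12  s4:9 → peak 12
Best is Retube@2, peak 12.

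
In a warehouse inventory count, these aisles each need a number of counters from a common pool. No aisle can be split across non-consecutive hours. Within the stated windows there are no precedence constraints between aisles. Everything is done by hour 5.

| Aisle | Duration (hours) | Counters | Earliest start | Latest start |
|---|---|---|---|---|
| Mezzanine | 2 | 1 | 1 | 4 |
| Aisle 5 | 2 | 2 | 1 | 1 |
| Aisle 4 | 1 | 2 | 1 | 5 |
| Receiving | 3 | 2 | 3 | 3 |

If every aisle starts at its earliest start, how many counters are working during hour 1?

5

At early start, hour 1 has: Mezzanine, Aisle 5, Aisle 4.
Demand: 1 + 2 + 2 = 5.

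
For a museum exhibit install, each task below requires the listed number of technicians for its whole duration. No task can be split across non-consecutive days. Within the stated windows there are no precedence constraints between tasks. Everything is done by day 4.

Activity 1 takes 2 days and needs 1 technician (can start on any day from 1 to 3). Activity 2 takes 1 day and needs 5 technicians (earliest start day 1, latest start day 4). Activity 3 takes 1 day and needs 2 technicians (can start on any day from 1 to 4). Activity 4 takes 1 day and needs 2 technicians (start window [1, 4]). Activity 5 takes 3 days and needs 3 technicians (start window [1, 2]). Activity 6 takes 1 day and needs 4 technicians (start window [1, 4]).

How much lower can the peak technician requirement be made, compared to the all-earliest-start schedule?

10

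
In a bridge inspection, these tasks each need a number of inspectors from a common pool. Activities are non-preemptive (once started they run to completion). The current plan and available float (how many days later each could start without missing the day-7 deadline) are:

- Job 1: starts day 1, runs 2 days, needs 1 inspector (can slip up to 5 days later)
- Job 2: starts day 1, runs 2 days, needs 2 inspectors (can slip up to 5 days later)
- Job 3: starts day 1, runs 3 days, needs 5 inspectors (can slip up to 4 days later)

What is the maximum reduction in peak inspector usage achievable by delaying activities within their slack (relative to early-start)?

Early-start peak: d1:8  d2:8  d3:5  d4:0  d5:0  d6:0  d7:0 ⇒ 8.
Leveled (Job 1@1, Job 2@1, Job 3@3): d1:3  d2:3  d3:5  d4:5  d5:5  d6:0  d7:0 ⇒ 5.
Reduction 8 − 5 = 3.

3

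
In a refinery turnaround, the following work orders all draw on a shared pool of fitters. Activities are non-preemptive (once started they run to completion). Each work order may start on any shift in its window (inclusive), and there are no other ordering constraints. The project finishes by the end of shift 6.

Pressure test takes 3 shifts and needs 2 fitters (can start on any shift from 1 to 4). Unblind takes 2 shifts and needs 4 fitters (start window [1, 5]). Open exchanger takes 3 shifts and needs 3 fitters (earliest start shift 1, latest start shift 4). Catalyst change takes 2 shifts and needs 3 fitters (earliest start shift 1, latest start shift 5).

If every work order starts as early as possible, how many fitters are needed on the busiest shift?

Early-start schedule: Pressure test@1, Unblind@1, Open exchanger@1, Catalyst change@1.
Load per shift: shift 1: 12, shift 2: 12, shift 3: 5, shift 4: 0, shift 5: 0, shift 6: 0.
Peak is 12.

12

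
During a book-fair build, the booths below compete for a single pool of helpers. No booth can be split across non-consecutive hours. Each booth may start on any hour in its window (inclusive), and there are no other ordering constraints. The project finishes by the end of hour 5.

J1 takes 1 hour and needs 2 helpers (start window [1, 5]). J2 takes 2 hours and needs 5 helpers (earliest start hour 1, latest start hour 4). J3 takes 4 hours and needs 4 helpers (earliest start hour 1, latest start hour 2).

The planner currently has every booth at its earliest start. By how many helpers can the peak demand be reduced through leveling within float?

Early-start peak: h1:11  h2:9  h3:4  h4:4  h5:0 ⇒ 11.
Leveled (J1@1, J2@1, J3@2): h1:7  h2:9  h3:4  h4:4  h5:4 ⇒ 9.
Reduction 11 − 9 = 2.

2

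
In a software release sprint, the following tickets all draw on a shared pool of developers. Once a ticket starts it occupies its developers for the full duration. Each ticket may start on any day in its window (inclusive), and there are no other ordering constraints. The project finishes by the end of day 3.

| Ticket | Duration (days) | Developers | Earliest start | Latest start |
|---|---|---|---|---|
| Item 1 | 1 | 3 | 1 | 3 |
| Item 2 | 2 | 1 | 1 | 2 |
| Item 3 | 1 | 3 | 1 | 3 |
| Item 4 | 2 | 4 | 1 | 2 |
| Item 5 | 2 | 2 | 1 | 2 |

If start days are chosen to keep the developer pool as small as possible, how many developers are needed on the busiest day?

Early-start (Item 1@1, Item 2@1, Item 3@1, Item 4@1, Item 5@1) gives peak 13: d1:13  d2:7  d3:0.
Shift Item 4→2, Item 5→2.
Schedule Item 1@1, Item 2@1, Item 3@1, Item 4@2, Item 5@2: d1:7  d2:7  d3:6 — peak 7.
Total developer-days = 20 over 3 days ⇒ peak ≥ ⌈20/3⌉ = 7, so 7 is optimal.

7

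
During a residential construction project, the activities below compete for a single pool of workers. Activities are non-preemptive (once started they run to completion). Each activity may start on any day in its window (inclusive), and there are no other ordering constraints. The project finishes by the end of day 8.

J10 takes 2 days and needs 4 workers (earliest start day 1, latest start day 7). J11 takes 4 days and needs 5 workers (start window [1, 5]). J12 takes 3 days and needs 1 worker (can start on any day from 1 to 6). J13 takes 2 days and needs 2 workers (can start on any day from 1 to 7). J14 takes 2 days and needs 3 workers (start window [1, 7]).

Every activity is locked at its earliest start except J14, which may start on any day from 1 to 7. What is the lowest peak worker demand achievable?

12

J14@1: d1:15  d2:15  d3:6  d4:5  d5:0  d6:0  d7:0  d8:0 → peak 15
J14@2: d1:12  d2:15  d3:9  d4:5  d5:0  d6:0  d7:0  d8:0 → peak 15
J14@3: d1:12  d2:12  d3:9  d4:8  d5:0  d6:0  d7:0  d8:0 → peak 12
J14@4: d1:12  d2:12  d3:6  d4:8  d5:3  d6:0  d7:0  d8:0 → peak 12
J14@5: d1:12  d2:12  d3:6  d4:5  d5:3  d6:3  d7:0  d8:0 → peak 12
J14@6: d1:12  d2:12  d3:6  d4:5  d5:0  d6:3  d7:3  d8:0 → peak 12
J14@7: d1:12  d2:12  d3:6  d4:5  d5:0  d6:0  d7:3  d8:3 → peak 12
Best is J14@3, peak 12.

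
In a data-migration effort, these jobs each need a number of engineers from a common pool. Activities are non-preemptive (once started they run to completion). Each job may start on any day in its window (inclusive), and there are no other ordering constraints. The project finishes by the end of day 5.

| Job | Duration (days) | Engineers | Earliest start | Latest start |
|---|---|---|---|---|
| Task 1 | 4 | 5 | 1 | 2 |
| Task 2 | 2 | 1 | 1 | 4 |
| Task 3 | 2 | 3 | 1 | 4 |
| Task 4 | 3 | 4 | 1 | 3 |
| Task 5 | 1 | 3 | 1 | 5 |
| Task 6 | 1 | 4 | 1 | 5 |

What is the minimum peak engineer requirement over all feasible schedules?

Early-start (Task 1@1, Task 2@1, Task 3@1, Task 4@1, Task 5@1, Task 6@1) gives peak 20: d1:20  d2:13  d3:9  d4:5  d5:0.
Shift Task 3→4, Task 5→5, Task 6→5.
Schedule Task 1@1, Task 2@1, Task 3@4, Task 4@1, Task 5@5, Task 6@5: d1:10  d2:10  d3:9  d4:8  d5:10 — peak 10.
Total engineer-days = 47 over 5 days ⇒ peak ≥ ⌈47/5⌉ = 10, so 10 is optimal.

10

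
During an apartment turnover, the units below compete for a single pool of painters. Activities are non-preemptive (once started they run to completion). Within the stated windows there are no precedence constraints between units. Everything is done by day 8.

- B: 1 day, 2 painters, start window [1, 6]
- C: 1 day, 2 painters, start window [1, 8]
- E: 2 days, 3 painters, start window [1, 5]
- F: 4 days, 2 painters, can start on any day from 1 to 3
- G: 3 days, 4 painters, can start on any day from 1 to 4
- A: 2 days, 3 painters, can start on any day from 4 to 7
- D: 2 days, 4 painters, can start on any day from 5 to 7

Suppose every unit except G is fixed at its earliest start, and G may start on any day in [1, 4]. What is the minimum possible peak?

G@1: d1:13  d2:9  d3:6  d4:5  d5:7  d6:4  d7:0  d8:0 → peak 13
G@2: d1:9  d2:9  d3:6  d4:9  d5:7  d6:4  d7:0  d8:0 → peak 9
G@3: d1:9  d2:5  d3:6  d4:9  d5:11  d6:4  d7:0  d8:0 → peak 11
G@4: d1:9  d2:5  d3:2  d4:9  d5:11  d6:8  d7:0  d8:0 → peak 11
Best is G@2, peak 9.

9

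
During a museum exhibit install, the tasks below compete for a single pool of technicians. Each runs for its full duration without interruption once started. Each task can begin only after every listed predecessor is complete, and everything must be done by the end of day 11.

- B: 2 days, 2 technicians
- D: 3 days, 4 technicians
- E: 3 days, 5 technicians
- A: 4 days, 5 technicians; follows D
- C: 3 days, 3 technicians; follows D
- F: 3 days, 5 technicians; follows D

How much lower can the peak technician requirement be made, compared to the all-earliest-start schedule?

4

Early-start peak: d1:11  d2:11  d3:9  d4:13  d5:13  d6:13  d7:5  d8:0  d9:0  d10:0  d11:0 ⇒ 13.
Leveled (B@4, D@1, E@1, A@4, C@6, F@8): d1:9  d2:9  d3:9  d4:7  d5:7  d6:8  d7:8  d8:8  d9:5  d10:5  d11:0 ⇒ 9.
Reduction 13 − 9 = 4.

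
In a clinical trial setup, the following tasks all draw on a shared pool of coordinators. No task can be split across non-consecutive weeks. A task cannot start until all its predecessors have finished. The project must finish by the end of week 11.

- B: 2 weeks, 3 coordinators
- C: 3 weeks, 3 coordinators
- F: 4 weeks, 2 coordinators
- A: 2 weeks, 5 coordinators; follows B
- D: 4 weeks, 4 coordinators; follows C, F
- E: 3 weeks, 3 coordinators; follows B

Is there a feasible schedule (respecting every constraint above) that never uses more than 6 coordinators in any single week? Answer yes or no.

no

The minimum achievable peak is 7; 6 < 7, so no feasible schedule stays within the cap.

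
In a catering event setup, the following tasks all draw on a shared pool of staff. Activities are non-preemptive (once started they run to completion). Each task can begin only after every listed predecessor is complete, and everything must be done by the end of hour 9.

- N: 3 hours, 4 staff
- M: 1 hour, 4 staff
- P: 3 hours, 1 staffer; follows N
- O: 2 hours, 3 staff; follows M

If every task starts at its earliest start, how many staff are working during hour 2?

7

At early start, hour 2 has: N, O.
Demand: 4 + 3 = 7.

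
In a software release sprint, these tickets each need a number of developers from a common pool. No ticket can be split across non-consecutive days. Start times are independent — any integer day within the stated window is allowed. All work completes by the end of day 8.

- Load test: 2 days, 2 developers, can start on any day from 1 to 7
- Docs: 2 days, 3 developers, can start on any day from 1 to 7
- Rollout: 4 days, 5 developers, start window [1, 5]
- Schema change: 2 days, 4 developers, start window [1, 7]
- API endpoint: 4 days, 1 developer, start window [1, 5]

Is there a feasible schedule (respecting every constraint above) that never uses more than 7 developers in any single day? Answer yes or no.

yes

Schedule Load test@1, Docs@1, Rollout@3, Schema change@7, API endpoint@1: d1:6  d2:6  d3:6  d4:6  d5:5  d6:5  d7:4  d8:4 — peak 6 ≤ 7.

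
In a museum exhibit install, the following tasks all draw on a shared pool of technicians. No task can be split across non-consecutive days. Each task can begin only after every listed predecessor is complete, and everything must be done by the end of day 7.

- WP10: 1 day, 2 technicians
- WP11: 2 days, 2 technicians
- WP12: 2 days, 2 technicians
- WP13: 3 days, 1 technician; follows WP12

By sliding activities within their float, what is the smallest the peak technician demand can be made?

3

Early-start (WP10@1, WP11@1, WP12@1, WP13@3) gives peak 6: d1:6  d2:4  d3:1  d4:1  d5:1  d6:0  d7:0.
Shift WP11→4, WP12→2, WP13→4.
Schedule WP10@1, WP11@4, WP12@2, WP13@4: d1:2  d2:2  d3:2  d4:3  d5:3  d6:1  d7:0 — peak 3.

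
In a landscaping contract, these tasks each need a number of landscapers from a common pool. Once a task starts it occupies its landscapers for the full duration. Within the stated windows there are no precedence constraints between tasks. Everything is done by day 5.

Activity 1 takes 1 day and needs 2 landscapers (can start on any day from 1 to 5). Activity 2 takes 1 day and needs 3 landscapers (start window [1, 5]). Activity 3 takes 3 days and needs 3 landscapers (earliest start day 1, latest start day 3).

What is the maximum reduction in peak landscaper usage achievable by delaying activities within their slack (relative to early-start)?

5

Early-start peak: d1:8  d2:3  d3:3  d4:0  d5:0 ⇒ 8.
Leveled (Activity 1@1, Activity 2@2, Activity 3@3): d1:2  d2:3  d3:3  d4:3  d5:3 ⇒ 3.
Reduction 8 − 3 = 5.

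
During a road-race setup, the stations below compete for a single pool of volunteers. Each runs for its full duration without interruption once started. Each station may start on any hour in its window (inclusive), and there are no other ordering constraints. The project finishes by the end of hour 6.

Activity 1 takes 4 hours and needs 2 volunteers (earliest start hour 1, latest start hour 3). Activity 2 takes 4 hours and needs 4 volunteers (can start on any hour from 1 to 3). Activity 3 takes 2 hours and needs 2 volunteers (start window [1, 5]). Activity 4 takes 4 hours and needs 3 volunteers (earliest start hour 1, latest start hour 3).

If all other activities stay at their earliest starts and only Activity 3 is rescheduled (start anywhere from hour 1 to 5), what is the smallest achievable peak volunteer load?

Activity 3@1: h1:11  h2:11  h3:9  h4:9  h5:0  h6:0 → peak 11
Activity 3@2: h1:9  h2:11  h3:11  h4:9  h5:0  h6:0 → peak 11
Activity 3@3: h1:9  h2:9  h3:11  h4:11  h5:0  h6:0 → peak 11
Activity 3@4: h1:9  h2:9  h3:9  h4:11  h5:2  h6:0 → peak 11
Activity 3@5: h1:9  h2:9  h3:9  h4:9  h5:2  h6:2 → peak 9
Best is Activity 3@5, peak 9.

9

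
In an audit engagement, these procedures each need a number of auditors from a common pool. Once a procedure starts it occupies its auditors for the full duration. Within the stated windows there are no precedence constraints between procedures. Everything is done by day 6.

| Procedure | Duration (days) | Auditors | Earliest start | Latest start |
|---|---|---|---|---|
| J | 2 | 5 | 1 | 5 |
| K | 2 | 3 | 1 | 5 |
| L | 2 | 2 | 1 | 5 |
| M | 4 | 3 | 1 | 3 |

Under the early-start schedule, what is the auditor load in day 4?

3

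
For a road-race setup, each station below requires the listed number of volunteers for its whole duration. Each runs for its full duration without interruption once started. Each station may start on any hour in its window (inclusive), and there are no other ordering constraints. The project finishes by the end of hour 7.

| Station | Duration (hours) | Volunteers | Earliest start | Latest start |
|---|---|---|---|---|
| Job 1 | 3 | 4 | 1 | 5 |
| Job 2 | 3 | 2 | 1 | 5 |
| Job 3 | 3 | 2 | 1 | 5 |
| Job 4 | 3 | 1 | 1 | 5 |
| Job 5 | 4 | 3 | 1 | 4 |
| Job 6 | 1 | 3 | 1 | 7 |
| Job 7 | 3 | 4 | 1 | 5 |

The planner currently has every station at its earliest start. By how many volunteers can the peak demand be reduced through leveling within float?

11

Early-start peak: h1:19  h2:16  h3:16  h4:3  h5:0  h6:0  h7:0 ⇒ 19.
Leveled (Job 1@1, Job 2@1, Job 3@1, Job 4@4, Job 5@4, Job 6@4, Job 7@5): h1:8  h2:8  h3:8  h4:7  h5:8  h6:8  h7:7 ⇒ 8.
Reduction 19 − 8 = 11.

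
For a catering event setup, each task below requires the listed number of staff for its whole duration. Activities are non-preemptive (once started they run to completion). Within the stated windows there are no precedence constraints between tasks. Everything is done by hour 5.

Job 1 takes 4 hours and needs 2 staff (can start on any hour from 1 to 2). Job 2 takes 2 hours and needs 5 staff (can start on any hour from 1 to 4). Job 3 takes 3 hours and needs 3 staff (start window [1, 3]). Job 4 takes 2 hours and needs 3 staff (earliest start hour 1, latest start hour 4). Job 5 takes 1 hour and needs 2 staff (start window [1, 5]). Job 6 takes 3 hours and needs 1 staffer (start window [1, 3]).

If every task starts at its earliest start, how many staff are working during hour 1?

At early start, hour 1 has: Job 1, Job 2, Job 3, Job 4, Job 5, Job 6.
Demand: 2 + 5 + 3 + 3 + 2 + 1 = 16.

16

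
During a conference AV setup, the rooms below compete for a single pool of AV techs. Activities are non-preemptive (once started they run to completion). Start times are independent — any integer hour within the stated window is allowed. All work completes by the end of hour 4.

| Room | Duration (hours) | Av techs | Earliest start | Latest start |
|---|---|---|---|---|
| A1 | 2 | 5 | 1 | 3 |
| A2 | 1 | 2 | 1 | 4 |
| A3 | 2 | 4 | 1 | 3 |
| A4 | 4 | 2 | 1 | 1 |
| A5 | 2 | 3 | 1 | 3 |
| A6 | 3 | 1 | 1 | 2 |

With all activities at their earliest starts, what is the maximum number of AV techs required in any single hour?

17

Early-start schedule: A1@1, A2@1, A3@1, A4@1, A5@1, A6@1.
Load per hour: hour 1: 17, hour 2: 15, hour 3: 3, hour 4: 2.
Peak is 17.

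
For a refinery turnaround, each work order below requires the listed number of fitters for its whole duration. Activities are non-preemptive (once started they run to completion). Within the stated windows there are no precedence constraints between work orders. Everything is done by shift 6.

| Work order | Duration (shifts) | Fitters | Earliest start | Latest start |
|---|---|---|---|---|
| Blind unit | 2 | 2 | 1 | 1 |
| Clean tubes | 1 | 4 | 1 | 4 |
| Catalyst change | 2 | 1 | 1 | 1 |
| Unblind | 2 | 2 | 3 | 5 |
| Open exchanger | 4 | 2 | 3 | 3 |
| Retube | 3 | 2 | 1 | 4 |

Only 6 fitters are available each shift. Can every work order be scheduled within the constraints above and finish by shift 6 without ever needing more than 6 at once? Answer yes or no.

Schedule Blind unit@1, Clean tubes@3, Catalyst change@1, Unblind@4, Open exchanger@3, Retube@4: s1:3  s2:3  s3:6  s4:6  s5:6  s6:4 — peak 6 ≤ 6.

yes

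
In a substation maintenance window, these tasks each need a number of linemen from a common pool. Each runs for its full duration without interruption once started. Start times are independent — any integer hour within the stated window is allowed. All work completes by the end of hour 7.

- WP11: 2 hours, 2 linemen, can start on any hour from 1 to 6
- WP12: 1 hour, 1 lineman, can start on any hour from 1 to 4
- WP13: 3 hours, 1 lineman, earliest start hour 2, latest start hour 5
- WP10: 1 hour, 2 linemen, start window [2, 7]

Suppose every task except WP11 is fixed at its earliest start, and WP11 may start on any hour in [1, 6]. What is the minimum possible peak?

3

WP11@1: h1:3  h2:5  h3:1  h4:1  h5:0  h6:0  h7:0 → peak 5
WP11@2: h1:1  h2:5  h3:3  h4:1  h5:0  h6:0  h7:0 → peak 5
WP11@3: h1:1  h2:3  h3:3  h4:3  h5:0  h6:0  h7:0 → peak 3
WP11@4: h1:1  h2:3  h3:1  h4:3  h5:2  h6:0  h7:0 → peak 3
WP11@5: h1:1  h2:3  h3:1  h4:1  h5:2  h6:2  h7:0 → peak 3
WP11@6: h1:1  h2:3  h3:1  h4:1  h5:0  h6:2  h7:2 → peak 3
Best is WP11@3, peak 3.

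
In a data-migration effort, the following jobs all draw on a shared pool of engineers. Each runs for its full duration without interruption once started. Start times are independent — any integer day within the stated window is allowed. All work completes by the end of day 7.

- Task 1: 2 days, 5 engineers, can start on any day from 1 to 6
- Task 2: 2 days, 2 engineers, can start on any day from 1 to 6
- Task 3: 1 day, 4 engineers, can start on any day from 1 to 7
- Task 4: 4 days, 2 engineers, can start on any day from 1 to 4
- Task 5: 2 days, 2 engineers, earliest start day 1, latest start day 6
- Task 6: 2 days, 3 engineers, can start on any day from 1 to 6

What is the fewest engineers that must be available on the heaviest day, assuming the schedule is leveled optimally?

6

Early-start (Task 1@1, Task 2@1, Task 3@1, Task 4@1, Task 5@1, Task 6@1) gives peak 18: d1:18  d2:14  d3:2  d4:2  d5:0  d6:0  d7:0.
Shift Task 2→3, Task 3→3, Task 4→4, Task 5→4, Task 6→6.
Schedule Task 1@1, Task 2@3, Task 3@3, Task 4@4, Task 5@4, Task 6@6: d1:5  d2:5  d3:6  d4:6  d5:4  d6:5  d7:5 — peak 6.
Total engineer-days = 36 over 7 days ⇒ peak ≥ ⌈36/7⌉ = 6, so 6 is optimal.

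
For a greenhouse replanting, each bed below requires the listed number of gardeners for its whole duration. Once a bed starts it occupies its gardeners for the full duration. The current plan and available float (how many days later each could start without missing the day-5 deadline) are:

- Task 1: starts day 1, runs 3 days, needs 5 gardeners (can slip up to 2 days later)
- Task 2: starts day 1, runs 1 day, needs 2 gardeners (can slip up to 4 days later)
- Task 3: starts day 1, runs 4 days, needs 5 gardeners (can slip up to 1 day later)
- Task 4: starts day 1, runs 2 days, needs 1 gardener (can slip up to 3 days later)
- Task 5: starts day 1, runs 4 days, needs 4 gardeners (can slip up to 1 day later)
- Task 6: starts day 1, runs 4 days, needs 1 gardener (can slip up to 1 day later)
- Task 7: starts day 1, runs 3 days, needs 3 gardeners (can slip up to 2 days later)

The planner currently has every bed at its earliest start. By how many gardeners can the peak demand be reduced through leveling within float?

3

Early-start peak: d1:21  d2:19  d3:18  d4:10  d5:0 ⇒ 21.
Leveled (Task 1@1, Task 2@1, Task 3@1, Task 4@1, Task 5@1, Task 6@1, Task 7@3): d1:18  d2:16  d3:18  d4:13  d5:3 ⇒ 18.
Reduction 21 − 18 = 3.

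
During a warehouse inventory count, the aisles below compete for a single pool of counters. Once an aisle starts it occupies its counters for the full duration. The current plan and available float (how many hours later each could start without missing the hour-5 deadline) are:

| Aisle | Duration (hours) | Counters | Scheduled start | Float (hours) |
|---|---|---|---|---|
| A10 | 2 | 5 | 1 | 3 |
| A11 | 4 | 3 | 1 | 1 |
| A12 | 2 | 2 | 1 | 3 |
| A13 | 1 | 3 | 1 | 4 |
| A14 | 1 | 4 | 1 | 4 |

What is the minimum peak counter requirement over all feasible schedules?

8

Early-start (A10@1, A11@1, A12@1, A13@1, A14@1) gives peak 17: h1:17  h2:10  h3:3  h4:3  h5:0.
Shift A12→3, A13→3, A14→5.
Schedule A10@1, A11@1, A12@3, A13@3, A14@5: h1:8  h2:8  h3:8  h4:5  h5:4 — peak 8.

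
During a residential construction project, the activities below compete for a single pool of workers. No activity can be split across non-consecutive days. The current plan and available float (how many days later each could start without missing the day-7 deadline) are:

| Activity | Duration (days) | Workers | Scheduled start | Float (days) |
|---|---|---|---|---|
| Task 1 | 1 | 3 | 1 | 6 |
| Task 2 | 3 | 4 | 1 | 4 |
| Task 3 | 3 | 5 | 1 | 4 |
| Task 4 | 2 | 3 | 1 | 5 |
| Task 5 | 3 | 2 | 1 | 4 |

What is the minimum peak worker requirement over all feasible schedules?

Early-start (Task 1@1, Task 2@1, Task 3@1, Task 4@1, Task 5@1) gives peak 17: d1:17  d2:14  d3:11  d4:0  d5:0  d6:0  d7:0.
Shift Task 3→4, Task 4→2, Task 5→4.
Schedule Task 1@1, Task 2@1, Task 3@4, Task 4@2, Task 5@4: d1:7  d2:7  d3:7  d4:7  d5:7  d6:7  d7:0 — peak 7.

7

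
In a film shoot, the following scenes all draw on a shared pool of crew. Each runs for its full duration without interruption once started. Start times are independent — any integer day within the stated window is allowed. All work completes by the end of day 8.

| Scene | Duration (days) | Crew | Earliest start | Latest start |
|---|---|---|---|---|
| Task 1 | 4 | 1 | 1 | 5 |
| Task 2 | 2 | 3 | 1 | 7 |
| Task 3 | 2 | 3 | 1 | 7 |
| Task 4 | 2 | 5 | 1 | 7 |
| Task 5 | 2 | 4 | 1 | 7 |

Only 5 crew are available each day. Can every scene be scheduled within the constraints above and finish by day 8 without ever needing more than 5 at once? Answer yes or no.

yes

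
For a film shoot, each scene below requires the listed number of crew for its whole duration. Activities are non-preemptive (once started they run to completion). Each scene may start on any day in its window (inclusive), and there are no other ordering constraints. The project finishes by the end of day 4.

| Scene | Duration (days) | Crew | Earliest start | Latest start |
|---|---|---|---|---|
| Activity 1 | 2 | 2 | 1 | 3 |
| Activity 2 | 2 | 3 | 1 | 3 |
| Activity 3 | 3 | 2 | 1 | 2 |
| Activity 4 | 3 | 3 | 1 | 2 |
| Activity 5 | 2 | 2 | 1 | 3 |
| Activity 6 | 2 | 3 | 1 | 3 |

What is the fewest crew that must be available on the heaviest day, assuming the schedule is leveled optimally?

10

Early-start (Activity 1@1, Activity 2@1, Activity 3@1, Activity 4@1, Activity 5@1, Activity 6@1) gives peak 15: d1:15  d2:15  d3:5  d4:0.
Shift Activity 5→3, Activity 6→3.
Schedule Activity 1@1, Activity 2@1, Activity 3@1, Activity 4@1, Activity 5@3, Activity 6@3: d1:10  d2:10  d3:10  d4:5 — peak 10.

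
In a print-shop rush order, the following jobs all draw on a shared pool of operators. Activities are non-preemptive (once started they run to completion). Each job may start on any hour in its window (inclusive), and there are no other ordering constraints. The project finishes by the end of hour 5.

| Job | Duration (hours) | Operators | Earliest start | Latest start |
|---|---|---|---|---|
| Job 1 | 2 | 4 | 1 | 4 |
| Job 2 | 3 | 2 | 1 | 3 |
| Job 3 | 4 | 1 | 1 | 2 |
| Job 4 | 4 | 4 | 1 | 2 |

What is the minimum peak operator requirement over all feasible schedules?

Early-start (Job 1@1, Job 2@1, Job 3@1, Job 4@1) gives peak 11: h1:11  h2:11  h3:7  h4:5  h5:0.
Shift Job 2→3.
Schedule Job 1@1, Job 2@3, Job 3@1, Job 4@1: h1:9  h2:9  h3:7  h4:7  h5:2 — peak 9.

9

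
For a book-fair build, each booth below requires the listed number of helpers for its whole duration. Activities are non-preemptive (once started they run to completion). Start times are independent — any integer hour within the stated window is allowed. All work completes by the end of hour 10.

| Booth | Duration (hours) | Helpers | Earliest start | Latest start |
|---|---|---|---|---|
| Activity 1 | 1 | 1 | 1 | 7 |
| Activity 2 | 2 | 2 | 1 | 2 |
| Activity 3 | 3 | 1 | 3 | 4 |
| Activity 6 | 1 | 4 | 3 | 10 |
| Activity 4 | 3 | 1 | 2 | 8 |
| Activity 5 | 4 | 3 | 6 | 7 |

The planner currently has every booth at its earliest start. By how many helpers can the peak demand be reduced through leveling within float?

2

Early-start peak: h1:3  h2:3  h3:6  h4:2  h5:1  h6:3  h7:3  h8:3  h9:3  h10:0 ⇒ 6.
Leveled (Activity 1@1, Activity 2@1, Activity 3@3, Activity 6@6, Activity 4@2, Activity 5@7): h1:3  h2:3  h3:2  h4:2  h5:1  h6:4  h7:3  h8:3  h9:3  h10:3 ⇒ 4.
Reduction 6 − 4 = 2.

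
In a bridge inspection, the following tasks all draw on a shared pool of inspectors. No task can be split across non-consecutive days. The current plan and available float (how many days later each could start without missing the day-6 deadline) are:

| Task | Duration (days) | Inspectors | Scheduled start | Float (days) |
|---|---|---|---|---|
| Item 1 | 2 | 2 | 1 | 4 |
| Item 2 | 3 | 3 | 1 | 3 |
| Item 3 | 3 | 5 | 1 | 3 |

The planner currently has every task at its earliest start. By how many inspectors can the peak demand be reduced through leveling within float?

5

Early-start peak: d1:10  d2:10  d3:8  d4:0  d5:0  d6:0 ⇒ 10.
Leveled (Item 1@1, Item 2@1, Item 3@4): d1:5  d2:5  d3:3  d4:5  d5:5  d6:5 ⇒ 5.
Reduction 10 − 5 = 5.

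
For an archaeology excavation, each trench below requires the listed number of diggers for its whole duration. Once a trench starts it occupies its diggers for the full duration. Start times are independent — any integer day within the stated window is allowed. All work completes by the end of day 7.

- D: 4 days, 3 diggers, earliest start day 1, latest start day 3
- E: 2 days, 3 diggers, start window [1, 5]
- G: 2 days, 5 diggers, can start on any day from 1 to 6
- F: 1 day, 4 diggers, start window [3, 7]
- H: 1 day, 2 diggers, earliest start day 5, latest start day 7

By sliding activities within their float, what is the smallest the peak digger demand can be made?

6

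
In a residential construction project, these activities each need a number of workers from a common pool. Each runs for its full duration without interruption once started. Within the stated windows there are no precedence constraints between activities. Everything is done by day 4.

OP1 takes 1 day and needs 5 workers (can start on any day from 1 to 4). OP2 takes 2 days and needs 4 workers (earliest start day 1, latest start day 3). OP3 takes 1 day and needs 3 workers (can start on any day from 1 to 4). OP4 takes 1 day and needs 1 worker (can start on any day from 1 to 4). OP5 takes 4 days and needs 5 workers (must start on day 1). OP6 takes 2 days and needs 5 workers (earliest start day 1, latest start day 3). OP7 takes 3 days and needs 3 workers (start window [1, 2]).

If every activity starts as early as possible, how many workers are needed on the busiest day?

26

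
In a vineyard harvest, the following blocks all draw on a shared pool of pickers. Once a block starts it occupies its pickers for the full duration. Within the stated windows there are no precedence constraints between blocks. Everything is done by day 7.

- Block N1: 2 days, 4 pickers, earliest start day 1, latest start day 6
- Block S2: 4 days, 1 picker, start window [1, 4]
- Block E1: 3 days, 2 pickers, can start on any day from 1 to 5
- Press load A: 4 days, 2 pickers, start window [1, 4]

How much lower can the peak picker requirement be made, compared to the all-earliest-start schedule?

4

Early-start peak: d1:9  d2:9  d3:5  d4:3  d5:0  d6:0  d7:0 ⇒ 9.
Leveled (Block N1@1, Block S2@1, Block E1@3, Press load A@3): d1:5  d2:5  d3:5  d4:5  d5:4  d6:2  d7:0 ⇒ 5.
Reduction 9 − 5 = 4.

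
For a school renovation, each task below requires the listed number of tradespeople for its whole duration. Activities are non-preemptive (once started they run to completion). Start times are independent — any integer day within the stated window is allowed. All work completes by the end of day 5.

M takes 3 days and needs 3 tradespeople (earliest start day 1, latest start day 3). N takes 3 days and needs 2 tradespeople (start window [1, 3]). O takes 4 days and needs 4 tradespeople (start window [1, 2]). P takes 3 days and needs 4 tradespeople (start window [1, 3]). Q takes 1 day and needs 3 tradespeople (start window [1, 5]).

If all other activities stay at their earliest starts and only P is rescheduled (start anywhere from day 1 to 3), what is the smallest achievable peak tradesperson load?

13

P@1: d1:16  d2:13  d3:13  d4:4  d5:0 → peak 16
P@2: d1:12  d2:13  d3:13  d4:8  d5:0 → peak 13
P@3: d1:12  d2:9  d3:13  d4:8  d5:4 → peak 13
Best is P@2, peak 13.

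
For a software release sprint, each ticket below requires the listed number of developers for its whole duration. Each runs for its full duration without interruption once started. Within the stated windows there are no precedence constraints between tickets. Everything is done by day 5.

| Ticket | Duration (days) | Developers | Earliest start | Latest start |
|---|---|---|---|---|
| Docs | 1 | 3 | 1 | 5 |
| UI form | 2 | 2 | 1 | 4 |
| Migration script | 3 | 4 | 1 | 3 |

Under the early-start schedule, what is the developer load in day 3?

4

At early start, day 3 has: Migration script.
Demand: 4 = 4.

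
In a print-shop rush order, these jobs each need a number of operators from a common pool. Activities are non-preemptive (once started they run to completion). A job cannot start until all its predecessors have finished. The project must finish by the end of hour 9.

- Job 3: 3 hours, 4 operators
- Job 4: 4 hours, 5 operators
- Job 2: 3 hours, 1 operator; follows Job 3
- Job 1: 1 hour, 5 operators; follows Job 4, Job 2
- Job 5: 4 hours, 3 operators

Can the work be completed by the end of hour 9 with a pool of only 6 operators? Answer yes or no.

The minimum achievable peak is 7; 6 < 7, so no feasible schedule stays within the cap.

no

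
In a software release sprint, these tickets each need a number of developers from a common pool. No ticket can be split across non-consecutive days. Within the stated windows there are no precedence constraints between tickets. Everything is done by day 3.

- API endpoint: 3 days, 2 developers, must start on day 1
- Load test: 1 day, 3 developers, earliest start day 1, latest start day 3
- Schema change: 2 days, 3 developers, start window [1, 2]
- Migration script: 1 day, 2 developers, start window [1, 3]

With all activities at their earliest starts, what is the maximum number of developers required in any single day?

Early-start schedule: API endpoint@1, Load test@1, Schema change@1, Migration script@1.
Load per day: day 1: 10, day 2: 5, day 3: 2.
Peak is 10.

10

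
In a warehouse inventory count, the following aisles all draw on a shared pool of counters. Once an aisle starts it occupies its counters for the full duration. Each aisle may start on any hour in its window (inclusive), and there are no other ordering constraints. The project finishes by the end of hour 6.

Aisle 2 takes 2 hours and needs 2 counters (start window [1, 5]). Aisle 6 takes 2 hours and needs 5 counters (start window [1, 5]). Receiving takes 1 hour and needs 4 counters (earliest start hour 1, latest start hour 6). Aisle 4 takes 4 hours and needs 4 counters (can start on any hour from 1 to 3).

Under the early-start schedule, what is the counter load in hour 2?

11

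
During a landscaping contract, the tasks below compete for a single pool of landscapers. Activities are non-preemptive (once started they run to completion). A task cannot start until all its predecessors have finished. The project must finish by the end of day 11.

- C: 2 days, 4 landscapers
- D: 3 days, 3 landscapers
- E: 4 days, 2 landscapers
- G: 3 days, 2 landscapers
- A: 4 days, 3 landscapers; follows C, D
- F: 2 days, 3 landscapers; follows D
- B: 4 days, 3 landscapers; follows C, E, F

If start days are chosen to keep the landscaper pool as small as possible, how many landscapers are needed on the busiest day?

6

Early-start (C@1, D@1, E@1, G@1, A@4, F@4, B@6) gives peak 11: d1:11  d2:11  d3:7  d4:8  d5:6  d6:6  d7:6  d8:3  d9:3  d10:0  d11:0.
Shift D→3, G→5, A→8, F→6, B→8.
Schedule C@1, D@3, E@1, G@5, A@8, F@6, B@8: d1:6  d2:6  d3:5  d4:5  d5:5  d6:5  d7:5  d8:6  d9:6  d10:6  d11:6 — peak 6.
Total landscaper-days = 61 over 11 days ⇒ peak ≥ ⌈61/11⌉ = 6, so 6 is optimal.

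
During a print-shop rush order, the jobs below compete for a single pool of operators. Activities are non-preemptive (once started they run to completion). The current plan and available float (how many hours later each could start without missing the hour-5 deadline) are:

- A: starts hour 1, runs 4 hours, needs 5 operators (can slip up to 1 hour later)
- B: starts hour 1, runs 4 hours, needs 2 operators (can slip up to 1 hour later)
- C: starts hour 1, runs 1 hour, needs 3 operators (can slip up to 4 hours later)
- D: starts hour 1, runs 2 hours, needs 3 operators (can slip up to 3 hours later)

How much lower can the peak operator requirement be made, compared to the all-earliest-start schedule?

Early-start peak: h1:13  h2:10  h3:7  h4:7  h5:0 ⇒ 13.
Leveled (A@1, B@1, C@1, D@2): h1:10  h2:10  h3:10  h4:7  h5:0 ⇒ 10.
Reduction 13 − 10 = 3.

3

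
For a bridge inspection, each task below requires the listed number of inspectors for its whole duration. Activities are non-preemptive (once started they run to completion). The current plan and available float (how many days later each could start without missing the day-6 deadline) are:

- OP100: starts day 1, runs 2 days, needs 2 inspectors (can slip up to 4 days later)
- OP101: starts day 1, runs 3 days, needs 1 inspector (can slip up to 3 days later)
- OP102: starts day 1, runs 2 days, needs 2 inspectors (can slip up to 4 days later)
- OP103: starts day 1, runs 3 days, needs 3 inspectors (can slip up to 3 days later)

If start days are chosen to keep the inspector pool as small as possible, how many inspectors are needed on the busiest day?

Early-start (OP100@1, OP101@1, OP102@1, OP103@1) gives peak 8: d1:8  d2:8  d3:4  d4:0  d5:0  d6:0.
Shift OP101→3, OP103→3.
Schedule OP100@1, OP101@3, OP102@1, OP103@3: d1:4  d2:4  d3:4  d4:4  d5:4  d6:0 — peak 4.
Total inspector-days = 20 over 6 days ⇒ peak ≥ ⌈20/6⌉ = 4, so 4 is optimal.

4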